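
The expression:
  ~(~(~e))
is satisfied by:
  {e: False}


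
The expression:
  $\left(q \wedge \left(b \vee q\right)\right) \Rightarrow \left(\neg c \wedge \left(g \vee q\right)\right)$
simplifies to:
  $\neg c \vee \neg q$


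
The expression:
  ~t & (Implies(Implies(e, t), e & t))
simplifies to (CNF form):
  e & ~t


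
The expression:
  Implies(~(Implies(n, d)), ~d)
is always true.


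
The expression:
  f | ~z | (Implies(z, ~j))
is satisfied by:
  {f: True, z: False, j: False}
  {f: False, z: False, j: False}
  {j: True, f: True, z: False}
  {j: True, f: False, z: False}
  {z: True, f: True, j: False}
  {z: True, f: False, j: False}
  {z: True, j: True, f: True}


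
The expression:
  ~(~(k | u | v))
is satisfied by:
  {k: True, v: True, u: True}
  {k: True, v: True, u: False}
  {k: True, u: True, v: False}
  {k: True, u: False, v: False}
  {v: True, u: True, k: False}
  {v: True, u: False, k: False}
  {u: True, v: False, k: False}


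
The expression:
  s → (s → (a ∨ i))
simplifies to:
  a ∨ i ∨ ¬s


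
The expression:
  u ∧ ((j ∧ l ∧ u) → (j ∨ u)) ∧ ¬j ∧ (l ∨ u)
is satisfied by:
  {u: True, j: False}


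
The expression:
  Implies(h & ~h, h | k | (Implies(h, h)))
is always true.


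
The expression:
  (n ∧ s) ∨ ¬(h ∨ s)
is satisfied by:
  {n: True, h: False, s: False}
  {h: False, s: False, n: False}
  {s: True, n: True, h: False}
  {s: True, h: True, n: True}


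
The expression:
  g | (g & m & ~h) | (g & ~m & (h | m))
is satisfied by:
  {g: True}


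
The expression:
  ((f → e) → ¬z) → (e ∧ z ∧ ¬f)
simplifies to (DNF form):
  (e ∧ z) ∨ (z ∧ ¬f)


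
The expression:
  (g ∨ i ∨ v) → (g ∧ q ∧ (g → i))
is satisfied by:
  {q: True, i: False, g: False, v: False}
  {q: False, i: False, g: False, v: False}
  {g: True, i: True, q: True, v: False}
  {g: True, v: True, i: True, q: True}


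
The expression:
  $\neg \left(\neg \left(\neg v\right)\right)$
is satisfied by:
  {v: False}


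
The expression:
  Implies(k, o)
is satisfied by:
  {o: True, k: False}
  {k: False, o: False}
  {k: True, o: True}


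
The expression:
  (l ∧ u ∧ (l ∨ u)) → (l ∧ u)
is always true.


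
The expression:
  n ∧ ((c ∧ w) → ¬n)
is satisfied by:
  {n: True, w: False, c: False}
  {c: True, n: True, w: False}
  {w: True, n: True, c: False}


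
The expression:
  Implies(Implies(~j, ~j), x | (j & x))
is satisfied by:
  {x: True}


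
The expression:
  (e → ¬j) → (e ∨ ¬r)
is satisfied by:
  {e: True, r: False}
  {r: False, e: False}
  {r: True, e: True}


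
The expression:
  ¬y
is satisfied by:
  {y: False}


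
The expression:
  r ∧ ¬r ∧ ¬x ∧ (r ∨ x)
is never true.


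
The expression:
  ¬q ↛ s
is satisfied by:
  {s: True, q: False}
  {q: False, s: False}
  {q: True, s: True}


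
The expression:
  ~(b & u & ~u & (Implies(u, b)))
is always true.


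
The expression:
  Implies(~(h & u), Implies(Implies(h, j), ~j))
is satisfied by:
  {h: True, u: True, j: False}
  {h: True, u: False, j: False}
  {u: True, h: False, j: False}
  {h: False, u: False, j: False}
  {j: True, h: True, u: True}


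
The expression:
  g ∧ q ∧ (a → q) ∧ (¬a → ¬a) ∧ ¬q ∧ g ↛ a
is never true.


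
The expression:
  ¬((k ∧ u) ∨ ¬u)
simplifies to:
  u ∧ ¬k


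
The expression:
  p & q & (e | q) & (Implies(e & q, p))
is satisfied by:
  {p: True, q: True}


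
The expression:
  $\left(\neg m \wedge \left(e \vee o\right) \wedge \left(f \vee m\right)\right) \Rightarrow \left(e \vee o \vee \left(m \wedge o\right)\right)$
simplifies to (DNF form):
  $\text{True}$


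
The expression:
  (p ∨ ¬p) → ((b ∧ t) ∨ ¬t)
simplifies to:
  b ∨ ¬t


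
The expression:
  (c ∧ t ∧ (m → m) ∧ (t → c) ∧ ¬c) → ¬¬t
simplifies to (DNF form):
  True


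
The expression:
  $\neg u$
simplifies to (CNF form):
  $\neg u$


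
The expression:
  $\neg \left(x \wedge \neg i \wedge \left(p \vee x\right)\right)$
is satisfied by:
  {i: True, x: False}
  {x: False, i: False}
  {x: True, i: True}


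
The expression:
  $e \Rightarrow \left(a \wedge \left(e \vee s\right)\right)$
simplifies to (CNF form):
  $a \vee \neg e$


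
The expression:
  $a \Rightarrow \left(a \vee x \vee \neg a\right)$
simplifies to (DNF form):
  $\text{True}$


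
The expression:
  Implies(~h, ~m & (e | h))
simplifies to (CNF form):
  (e | h) & (h | ~m)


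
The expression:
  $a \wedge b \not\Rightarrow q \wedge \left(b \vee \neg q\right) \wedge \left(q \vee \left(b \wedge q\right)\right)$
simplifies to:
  $\text{False}$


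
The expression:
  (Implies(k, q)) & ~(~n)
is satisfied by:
  {q: True, n: True, k: False}
  {n: True, k: False, q: False}
  {q: True, k: True, n: True}


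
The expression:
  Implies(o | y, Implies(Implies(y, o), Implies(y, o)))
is always true.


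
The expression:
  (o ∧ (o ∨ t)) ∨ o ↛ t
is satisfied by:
  {o: True}


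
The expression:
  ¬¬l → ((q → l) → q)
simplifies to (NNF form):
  q ∨ ¬l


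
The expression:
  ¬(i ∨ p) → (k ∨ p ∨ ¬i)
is always true.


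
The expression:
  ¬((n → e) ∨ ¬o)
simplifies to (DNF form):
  n ∧ o ∧ ¬e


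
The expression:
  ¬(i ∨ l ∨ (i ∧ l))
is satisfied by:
  {i: False, l: False}


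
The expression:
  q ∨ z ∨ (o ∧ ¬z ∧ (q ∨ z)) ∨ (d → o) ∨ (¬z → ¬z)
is always true.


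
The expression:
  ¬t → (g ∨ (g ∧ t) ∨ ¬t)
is always true.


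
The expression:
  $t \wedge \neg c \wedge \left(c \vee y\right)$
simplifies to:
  $t \wedge y \wedge \neg c$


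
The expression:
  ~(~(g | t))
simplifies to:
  g | t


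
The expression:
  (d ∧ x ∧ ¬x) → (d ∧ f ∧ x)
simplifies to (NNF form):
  True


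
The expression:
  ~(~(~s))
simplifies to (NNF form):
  ~s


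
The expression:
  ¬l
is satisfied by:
  {l: False}


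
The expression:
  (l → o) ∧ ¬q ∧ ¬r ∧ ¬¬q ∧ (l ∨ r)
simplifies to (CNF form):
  False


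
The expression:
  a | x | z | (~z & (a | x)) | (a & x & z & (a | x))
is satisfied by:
  {a: True, x: True, z: True}
  {a: True, x: True, z: False}
  {a: True, z: True, x: False}
  {a: True, z: False, x: False}
  {x: True, z: True, a: False}
  {x: True, z: False, a: False}
  {z: True, x: False, a: False}


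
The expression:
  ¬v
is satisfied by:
  {v: False}


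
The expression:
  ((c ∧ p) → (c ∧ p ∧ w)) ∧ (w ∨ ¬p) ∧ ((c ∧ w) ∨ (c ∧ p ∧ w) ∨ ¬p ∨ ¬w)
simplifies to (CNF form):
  (c ∨ ¬p) ∧ (w ∨ ¬p)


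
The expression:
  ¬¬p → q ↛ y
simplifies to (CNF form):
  (q ∨ ¬p) ∧ (¬p ∨ ¬y)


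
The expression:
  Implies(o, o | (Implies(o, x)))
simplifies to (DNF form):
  True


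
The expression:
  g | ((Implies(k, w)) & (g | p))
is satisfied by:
  {w: True, g: True, p: True, k: False}
  {g: True, p: True, k: False, w: False}
  {w: True, g: True, k: True, p: True}
  {g: True, k: True, p: True, w: False}
  {g: True, w: True, p: False, k: False}
  {g: True, p: False, k: False, w: False}
  {g: True, w: True, k: True, p: False}
  {g: True, k: True, p: False, w: False}
  {w: True, p: True, k: False, g: False}
  {p: True, w: False, k: False, g: False}
  {w: True, k: True, p: True, g: False}


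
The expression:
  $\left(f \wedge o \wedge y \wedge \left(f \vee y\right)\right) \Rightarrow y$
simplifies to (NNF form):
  $\text{True}$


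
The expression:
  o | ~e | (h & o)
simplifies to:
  o | ~e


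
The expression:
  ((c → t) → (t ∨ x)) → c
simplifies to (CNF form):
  (c ∨ ¬t) ∧ (c ∨ ¬x)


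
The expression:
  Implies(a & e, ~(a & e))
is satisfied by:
  {e: False, a: False}
  {a: True, e: False}
  {e: True, a: False}


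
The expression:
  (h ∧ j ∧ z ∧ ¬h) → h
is always true.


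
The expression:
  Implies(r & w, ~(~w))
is always true.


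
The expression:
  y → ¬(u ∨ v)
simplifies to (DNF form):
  (¬u ∧ ¬v) ∨ ¬y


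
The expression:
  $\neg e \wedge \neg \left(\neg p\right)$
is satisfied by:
  {p: True, e: False}


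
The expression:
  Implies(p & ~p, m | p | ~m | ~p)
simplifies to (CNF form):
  True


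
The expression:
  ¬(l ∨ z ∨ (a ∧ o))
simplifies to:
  ¬l ∧ ¬z ∧ (¬a ∨ ¬o)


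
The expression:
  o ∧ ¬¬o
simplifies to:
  o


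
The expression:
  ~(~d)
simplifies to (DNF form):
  d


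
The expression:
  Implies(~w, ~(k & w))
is always true.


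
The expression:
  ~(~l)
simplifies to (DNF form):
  l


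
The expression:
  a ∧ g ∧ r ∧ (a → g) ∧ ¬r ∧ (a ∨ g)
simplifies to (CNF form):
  False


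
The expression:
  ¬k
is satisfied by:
  {k: False}


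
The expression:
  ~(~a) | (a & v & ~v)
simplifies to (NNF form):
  a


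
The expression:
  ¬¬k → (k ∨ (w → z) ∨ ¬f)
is always true.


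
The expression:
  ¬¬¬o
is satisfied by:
  {o: False}


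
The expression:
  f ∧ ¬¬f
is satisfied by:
  {f: True}


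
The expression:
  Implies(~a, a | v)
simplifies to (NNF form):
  a | v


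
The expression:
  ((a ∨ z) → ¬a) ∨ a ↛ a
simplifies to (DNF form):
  ¬a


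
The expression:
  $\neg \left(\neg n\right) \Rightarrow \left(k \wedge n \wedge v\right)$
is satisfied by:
  {v: True, k: True, n: False}
  {v: True, k: False, n: False}
  {k: True, v: False, n: False}
  {v: False, k: False, n: False}
  {n: True, v: True, k: True}


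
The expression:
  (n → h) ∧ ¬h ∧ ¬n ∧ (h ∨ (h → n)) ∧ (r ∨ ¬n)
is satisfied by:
  {n: False, h: False}


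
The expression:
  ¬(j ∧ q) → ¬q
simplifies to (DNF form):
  j ∨ ¬q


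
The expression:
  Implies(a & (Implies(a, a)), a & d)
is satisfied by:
  {d: True, a: False}
  {a: False, d: False}
  {a: True, d: True}


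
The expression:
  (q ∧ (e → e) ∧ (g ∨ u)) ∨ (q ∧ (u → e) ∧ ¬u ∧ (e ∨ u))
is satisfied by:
  {u: True, e: True, g: True, q: True}
  {u: True, e: True, q: True, g: False}
  {u: True, g: True, q: True, e: False}
  {u: True, q: True, g: False, e: False}
  {e: True, q: True, g: True, u: False}
  {e: True, q: True, g: False, u: False}
  {q: True, g: True, e: False, u: False}


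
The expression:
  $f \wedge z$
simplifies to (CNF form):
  $f \wedge z$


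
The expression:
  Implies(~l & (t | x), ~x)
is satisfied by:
  {l: True, x: False}
  {x: False, l: False}
  {x: True, l: True}


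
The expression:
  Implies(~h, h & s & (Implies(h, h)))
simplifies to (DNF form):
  h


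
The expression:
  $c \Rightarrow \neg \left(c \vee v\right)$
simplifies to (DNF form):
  $\neg c$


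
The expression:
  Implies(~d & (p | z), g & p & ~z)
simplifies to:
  d | (g & ~z) | (~p & ~z)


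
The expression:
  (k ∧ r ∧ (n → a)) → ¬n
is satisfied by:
  {r: False, k: False, n: False, a: False}
  {a: True, r: False, k: False, n: False}
  {n: True, r: False, k: False, a: False}
  {a: True, n: True, r: False, k: False}
  {k: True, a: False, r: False, n: False}
  {a: True, k: True, r: False, n: False}
  {n: True, k: True, a: False, r: False}
  {a: True, n: True, k: True, r: False}
  {r: True, n: False, k: False, a: False}
  {a: True, r: True, n: False, k: False}
  {n: True, r: True, a: False, k: False}
  {a: True, n: True, r: True, k: False}
  {k: True, r: True, n: False, a: False}
  {a: True, k: True, r: True, n: False}
  {n: True, k: True, r: True, a: False}


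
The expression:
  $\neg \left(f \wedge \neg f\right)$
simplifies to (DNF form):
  $\text{True}$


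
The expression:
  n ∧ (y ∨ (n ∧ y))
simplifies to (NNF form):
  n ∧ y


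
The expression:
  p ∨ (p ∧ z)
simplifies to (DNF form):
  p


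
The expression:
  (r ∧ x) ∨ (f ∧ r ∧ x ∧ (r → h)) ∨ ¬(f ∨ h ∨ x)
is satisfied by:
  {x: True, r: True, f: False, h: False}
  {x: True, h: True, r: True, f: False}
  {x: True, f: True, r: True, h: False}
  {x: True, h: True, f: True, r: True}
  {r: True, h: False, f: False, x: False}
  {h: False, r: False, f: False, x: False}


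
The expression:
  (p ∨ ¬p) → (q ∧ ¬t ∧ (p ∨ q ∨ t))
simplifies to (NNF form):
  q ∧ ¬t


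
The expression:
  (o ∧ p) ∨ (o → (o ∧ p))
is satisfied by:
  {p: True, o: False}
  {o: False, p: False}
  {o: True, p: True}


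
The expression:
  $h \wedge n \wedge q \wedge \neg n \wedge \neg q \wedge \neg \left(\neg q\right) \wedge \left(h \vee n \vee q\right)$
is never true.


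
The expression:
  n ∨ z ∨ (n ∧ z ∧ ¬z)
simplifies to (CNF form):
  n ∨ z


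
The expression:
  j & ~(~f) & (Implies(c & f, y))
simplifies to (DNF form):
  (f & j & y) | (f & j & ~c)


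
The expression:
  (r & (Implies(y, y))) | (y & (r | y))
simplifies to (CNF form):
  r | y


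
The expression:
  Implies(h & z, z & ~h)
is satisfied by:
  {h: False, z: False}
  {z: True, h: False}
  {h: True, z: False}


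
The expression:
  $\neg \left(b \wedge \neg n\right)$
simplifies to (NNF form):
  $n \vee \neg b$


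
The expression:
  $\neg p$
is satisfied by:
  {p: False}


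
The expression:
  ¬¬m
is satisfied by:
  {m: True}


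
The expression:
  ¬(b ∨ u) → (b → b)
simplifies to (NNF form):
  True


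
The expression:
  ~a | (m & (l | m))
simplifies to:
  m | ~a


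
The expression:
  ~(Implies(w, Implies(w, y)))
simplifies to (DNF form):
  w & ~y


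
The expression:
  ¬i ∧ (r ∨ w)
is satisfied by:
  {r: True, w: True, i: False}
  {r: True, i: False, w: False}
  {w: True, i: False, r: False}


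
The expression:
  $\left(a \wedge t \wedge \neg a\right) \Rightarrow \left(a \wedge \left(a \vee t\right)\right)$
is always true.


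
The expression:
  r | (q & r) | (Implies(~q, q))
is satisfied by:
  {r: True, q: True}
  {r: True, q: False}
  {q: True, r: False}


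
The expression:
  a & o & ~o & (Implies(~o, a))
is never true.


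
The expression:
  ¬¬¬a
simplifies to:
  ¬a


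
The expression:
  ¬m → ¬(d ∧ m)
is always true.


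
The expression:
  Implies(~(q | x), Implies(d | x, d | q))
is always true.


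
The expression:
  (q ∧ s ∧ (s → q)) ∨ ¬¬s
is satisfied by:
  {s: True}


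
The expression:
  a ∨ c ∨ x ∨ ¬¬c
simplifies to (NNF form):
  a ∨ c ∨ x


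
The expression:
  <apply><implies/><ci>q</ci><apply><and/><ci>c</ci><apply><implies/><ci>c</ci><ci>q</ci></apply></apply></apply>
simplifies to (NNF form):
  <apply><or/><ci>c</ci><apply><not/><ci>q</ci></apply></apply>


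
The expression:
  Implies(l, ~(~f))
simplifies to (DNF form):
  f | ~l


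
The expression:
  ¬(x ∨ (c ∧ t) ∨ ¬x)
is never true.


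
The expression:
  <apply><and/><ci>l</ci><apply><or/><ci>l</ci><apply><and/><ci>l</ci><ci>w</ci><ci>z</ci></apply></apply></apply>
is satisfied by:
  {l: True}


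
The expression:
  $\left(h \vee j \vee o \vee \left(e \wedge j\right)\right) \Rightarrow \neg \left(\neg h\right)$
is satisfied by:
  {h: True, j: False, o: False}
  {o: True, h: True, j: False}
  {h: True, j: True, o: False}
  {o: True, h: True, j: True}
  {o: False, j: False, h: False}


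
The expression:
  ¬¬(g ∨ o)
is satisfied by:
  {o: True, g: True}
  {o: True, g: False}
  {g: True, o: False}


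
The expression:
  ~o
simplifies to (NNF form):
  ~o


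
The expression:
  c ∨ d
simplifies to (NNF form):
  c ∨ d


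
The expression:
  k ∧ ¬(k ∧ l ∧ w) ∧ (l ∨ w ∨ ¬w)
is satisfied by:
  {k: True, l: False, w: False}
  {w: True, k: True, l: False}
  {l: True, k: True, w: False}


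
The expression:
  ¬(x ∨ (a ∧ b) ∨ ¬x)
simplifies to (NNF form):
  False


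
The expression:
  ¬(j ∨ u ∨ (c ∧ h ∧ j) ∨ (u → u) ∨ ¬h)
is never true.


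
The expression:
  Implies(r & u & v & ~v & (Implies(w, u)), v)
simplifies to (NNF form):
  True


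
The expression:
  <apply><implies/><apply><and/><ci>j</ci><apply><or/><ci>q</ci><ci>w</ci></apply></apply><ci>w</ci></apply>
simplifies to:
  <apply><or/><ci>w</ci><apply><not/><ci>j</ci></apply><apply><not/><ci>q</ci></apply></apply>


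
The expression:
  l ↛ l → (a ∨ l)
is always true.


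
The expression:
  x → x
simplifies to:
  True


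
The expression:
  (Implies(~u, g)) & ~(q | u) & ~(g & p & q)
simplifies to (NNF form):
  g & ~q & ~u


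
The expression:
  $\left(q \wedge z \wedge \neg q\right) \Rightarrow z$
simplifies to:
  $\text{True}$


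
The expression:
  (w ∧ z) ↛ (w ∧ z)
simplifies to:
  False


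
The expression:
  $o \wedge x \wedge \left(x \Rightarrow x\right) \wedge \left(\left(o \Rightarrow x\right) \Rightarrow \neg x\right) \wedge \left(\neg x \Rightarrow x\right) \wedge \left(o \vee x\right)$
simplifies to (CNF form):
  $\text{False}$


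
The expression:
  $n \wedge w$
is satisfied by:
  {w: True, n: True}


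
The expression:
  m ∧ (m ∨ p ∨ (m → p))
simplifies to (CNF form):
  m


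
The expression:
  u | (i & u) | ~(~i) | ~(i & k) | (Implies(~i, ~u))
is always true.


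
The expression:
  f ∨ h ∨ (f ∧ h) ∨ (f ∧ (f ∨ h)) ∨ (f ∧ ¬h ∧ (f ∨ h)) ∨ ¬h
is always true.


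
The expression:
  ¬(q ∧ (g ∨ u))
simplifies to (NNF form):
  (¬g ∧ ¬u) ∨ ¬q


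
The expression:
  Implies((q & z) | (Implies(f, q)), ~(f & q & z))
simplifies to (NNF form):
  ~f | ~q | ~z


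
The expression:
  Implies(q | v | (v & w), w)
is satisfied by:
  {w: True, v: False, q: False}
  {q: True, w: True, v: False}
  {w: True, v: True, q: False}
  {q: True, w: True, v: True}
  {q: False, v: False, w: False}


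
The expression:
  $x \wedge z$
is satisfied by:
  {z: True, x: True}


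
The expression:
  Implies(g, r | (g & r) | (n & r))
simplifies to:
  r | ~g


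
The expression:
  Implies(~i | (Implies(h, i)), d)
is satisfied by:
  {d: True}


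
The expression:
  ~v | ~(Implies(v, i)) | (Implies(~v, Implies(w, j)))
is always true.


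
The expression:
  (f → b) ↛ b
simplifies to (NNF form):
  ¬b ∧ ¬f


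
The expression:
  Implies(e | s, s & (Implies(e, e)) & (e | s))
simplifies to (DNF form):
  s | ~e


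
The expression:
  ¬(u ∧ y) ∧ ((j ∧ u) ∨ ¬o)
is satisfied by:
  {j: True, y: False, u: False, o: False}
  {j: False, y: False, u: False, o: False}
  {j: True, u: True, y: False, o: False}
  {u: True, j: False, y: False, o: False}
  {j: True, y: True, u: False, o: False}
  {y: True, j: False, u: False, o: False}
  {o: True, j: True, u: True, y: False}


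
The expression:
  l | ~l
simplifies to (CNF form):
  True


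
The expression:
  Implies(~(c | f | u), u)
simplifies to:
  c | f | u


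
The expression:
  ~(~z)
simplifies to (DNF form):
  z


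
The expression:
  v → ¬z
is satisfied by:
  {v: False, z: False}
  {z: True, v: False}
  {v: True, z: False}


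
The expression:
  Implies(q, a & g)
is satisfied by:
  {g: True, a: True, q: False}
  {g: True, a: False, q: False}
  {a: True, g: False, q: False}
  {g: False, a: False, q: False}
  {q: True, g: True, a: True}


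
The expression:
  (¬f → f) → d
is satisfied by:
  {d: True, f: False}
  {f: False, d: False}
  {f: True, d: True}


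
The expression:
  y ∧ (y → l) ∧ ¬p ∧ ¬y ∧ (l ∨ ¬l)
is never true.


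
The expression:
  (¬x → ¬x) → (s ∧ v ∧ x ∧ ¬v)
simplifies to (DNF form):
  False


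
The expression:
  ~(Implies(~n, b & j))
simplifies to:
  ~n & (~b | ~j)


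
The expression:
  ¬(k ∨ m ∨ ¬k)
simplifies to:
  False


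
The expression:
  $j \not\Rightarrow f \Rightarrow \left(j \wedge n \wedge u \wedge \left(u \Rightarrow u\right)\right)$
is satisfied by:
  {n: True, f: True, u: True, j: False}
  {n: True, f: True, u: False, j: False}
  {f: True, u: True, n: False, j: False}
  {f: True, n: False, u: False, j: False}
  {n: True, u: True, f: False, j: False}
  {n: True, u: False, f: False, j: False}
  {u: True, n: False, f: False, j: False}
  {u: False, n: False, f: False, j: False}
  {j: True, n: True, f: True, u: True}
  {j: True, n: True, f: True, u: False}
  {j: True, f: True, u: True, n: False}
  {j: True, f: True, u: False, n: False}
  {j: True, n: True, u: True, f: False}


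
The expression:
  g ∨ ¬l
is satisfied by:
  {g: True, l: False}
  {l: False, g: False}
  {l: True, g: True}


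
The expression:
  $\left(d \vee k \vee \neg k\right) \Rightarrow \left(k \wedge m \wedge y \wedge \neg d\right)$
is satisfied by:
  {m: True, y: True, k: True, d: False}


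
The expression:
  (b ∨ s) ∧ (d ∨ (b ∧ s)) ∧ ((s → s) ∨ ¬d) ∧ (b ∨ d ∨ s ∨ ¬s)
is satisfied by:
  {b: True, d: True, s: True}
  {b: True, d: True, s: False}
  {b: True, s: True, d: False}
  {d: True, s: True, b: False}


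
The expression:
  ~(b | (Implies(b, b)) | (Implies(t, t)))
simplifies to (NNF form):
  False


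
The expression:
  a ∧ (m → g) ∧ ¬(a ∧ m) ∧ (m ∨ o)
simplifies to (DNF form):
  a ∧ o ∧ ¬m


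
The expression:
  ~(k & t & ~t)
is always true.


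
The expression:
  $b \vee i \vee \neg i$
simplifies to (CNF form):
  $\text{True}$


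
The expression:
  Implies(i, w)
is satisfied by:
  {w: True, i: False}
  {i: False, w: False}
  {i: True, w: True}


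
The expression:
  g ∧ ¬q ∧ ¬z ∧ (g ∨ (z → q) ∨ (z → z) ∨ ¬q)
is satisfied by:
  {g: True, q: False, z: False}


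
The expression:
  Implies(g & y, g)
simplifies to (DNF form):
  True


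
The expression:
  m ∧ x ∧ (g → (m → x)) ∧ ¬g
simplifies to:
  m ∧ x ∧ ¬g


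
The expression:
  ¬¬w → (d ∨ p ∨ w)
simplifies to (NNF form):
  True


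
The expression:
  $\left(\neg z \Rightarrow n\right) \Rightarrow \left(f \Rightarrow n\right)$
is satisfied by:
  {n: True, z: False, f: False}
  {z: False, f: False, n: False}
  {f: True, n: True, z: False}
  {f: True, z: False, n: False}
  {n: True, z: True, f: False}
  {z: True, n: False, f: False}
  {f: True, z: True, n: True}


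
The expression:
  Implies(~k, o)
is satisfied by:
  {k: True, o: True}
  {k: True, o: False}
  {o: True, k: False}


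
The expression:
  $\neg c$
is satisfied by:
  {c: False}


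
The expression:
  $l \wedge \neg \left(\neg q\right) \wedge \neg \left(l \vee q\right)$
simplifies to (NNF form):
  $\text{False}$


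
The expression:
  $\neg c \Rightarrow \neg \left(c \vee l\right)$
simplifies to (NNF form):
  $c \vee \neg l$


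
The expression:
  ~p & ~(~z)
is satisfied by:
  {z: True, p: False}


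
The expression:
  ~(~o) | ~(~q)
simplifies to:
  o | q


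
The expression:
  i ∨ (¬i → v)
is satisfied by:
  {i: True, v: True}
  {i: True, v: False}
  {v: True, i: False}


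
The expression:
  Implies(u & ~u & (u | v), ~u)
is always true.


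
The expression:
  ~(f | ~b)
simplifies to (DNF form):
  b & ~f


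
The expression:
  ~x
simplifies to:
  ~x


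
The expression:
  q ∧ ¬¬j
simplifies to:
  j ∧ q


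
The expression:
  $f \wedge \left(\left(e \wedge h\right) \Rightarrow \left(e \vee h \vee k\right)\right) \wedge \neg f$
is never true.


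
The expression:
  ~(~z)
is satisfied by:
  {z: True}


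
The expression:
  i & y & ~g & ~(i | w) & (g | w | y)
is never true.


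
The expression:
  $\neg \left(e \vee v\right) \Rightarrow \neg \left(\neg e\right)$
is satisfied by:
  {v: True, e: True}
  {v: True, e: False}
  {e: True, v: False}


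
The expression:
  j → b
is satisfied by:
  {b: True, j: False}
  {j: False, b: False}
  {j: True, b: True}


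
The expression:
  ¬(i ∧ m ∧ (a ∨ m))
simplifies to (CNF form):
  ¬i ∨ ¬m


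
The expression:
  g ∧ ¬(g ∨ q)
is never true.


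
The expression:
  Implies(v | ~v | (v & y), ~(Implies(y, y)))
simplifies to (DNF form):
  False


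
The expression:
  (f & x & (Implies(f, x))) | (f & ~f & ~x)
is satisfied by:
  {x: True, f: True}


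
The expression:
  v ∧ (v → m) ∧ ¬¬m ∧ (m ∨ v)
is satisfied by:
  {m: True, v: True}


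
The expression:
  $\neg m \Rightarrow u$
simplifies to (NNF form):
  $m \vee u$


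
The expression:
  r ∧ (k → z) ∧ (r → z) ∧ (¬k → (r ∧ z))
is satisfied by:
  {r: True, z: True}


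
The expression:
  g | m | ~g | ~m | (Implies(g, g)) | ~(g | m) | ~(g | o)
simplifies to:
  True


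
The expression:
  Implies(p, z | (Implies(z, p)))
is always true.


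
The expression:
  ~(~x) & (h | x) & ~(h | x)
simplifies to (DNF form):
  False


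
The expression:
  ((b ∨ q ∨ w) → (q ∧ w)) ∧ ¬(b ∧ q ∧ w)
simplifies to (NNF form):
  ¬b ∧ (q ∨ ¬w) ∧ (w ∨ ¬q)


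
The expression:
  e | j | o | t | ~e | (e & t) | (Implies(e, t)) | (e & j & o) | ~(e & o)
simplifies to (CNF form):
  True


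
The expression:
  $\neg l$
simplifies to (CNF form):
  $\neg l$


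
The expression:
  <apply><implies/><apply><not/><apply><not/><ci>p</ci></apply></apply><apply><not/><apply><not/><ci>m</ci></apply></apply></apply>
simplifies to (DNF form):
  <apply><or/><ci>m</ci><apply><not/><ci>p</ci></apply></apply>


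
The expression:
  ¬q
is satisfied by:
  {q: False}


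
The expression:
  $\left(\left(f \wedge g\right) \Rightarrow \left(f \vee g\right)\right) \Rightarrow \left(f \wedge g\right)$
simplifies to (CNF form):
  $f \wedge g$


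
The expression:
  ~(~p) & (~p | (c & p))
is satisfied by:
  {c: True, p: True}


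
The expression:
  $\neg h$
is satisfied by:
  {h: False}


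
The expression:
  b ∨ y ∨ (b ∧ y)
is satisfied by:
  {y: True, b: True}
  {y: True, b: False}
  {b: True, y: False}


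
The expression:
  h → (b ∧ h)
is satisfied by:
  {b: True, h: False}
  {h: False, b: False}
  {h: True, b: True}


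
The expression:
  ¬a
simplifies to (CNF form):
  ¬a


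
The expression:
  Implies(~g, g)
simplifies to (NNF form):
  g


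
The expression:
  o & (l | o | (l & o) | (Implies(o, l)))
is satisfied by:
  {o: True}


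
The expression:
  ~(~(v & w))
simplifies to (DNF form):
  v & w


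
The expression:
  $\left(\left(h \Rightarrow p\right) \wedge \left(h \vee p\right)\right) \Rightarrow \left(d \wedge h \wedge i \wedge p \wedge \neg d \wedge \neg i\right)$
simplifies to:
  $\neg p$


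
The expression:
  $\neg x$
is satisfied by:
  {x: False}


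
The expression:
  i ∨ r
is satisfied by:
  {i: True, r: True}
  {i: True, r: False}
  {r: True, i: False}


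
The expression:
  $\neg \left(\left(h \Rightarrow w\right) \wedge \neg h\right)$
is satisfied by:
  {h: True}


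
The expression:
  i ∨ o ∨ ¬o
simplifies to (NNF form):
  True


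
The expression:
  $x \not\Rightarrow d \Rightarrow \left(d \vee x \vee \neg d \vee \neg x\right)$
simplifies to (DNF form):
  $\text{True}$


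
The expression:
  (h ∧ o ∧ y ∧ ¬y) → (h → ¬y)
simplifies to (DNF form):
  True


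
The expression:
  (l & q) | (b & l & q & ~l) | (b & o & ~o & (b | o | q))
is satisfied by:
  {q: True, l: True}


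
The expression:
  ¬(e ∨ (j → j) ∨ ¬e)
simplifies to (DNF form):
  False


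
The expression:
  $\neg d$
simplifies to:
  $\neg d$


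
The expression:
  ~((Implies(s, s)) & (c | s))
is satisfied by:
  {c: False, s: False}


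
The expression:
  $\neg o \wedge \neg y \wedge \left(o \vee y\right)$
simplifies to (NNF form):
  $\text{False}$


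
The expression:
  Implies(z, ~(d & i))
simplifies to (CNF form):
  ~d | ~i | ~z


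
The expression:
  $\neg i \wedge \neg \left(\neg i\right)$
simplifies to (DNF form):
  $\text{False}$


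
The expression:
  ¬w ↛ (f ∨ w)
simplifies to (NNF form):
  ¬f ∧ ¬w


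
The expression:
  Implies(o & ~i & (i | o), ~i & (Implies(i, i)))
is always true.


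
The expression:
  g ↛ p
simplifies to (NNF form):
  g ∧ ¬p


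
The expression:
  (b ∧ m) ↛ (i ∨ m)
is never true.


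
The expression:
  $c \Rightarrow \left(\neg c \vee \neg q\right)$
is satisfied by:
  {c: False, q: False}
  {q: True, c: False}
  {c: True, q: False}


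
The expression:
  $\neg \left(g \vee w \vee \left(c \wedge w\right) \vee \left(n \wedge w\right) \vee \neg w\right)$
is never true.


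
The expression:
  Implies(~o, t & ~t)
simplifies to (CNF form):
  o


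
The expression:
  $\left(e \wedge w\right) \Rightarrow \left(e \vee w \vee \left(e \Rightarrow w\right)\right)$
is always true.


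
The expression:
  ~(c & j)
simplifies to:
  ~c | ~j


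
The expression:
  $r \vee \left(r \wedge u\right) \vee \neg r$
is always true.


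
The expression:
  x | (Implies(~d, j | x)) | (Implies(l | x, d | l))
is always true.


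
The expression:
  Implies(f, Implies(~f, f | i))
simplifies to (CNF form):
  True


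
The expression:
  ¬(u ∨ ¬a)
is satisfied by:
  {a: True, u: False}


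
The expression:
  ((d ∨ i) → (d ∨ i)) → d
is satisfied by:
  {d: True}


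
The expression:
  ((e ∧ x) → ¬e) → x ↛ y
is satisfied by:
  {e: True, x: True, y: False}
  {x: True, y: False, e: False}
  {y: True, e: True, x: True}


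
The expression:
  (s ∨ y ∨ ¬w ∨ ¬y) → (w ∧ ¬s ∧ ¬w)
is never true.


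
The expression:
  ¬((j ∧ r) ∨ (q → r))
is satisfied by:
  {q: True, r: False}


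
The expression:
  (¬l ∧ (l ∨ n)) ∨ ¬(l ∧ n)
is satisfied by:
  {l: False, n: False}
  {n: True, l: False}
  {l: True, n: False}


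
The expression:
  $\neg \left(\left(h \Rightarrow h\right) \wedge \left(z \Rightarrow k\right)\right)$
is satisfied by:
  {z: True, k: False}


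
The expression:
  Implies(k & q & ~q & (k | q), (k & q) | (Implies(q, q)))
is always true.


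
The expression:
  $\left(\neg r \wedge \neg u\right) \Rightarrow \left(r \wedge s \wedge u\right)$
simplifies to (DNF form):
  $r \vee u$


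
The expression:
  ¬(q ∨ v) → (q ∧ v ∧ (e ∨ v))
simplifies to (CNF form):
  q ∨ v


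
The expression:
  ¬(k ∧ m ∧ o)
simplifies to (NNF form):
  ¬k ∨ ¬m ∨ ¬o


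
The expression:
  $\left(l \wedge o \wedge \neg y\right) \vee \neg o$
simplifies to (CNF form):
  $\left(l \vee \neg o\right) \wedge \left(\neg o \vee \neg y\right)$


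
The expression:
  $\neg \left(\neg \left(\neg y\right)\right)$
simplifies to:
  $\neg y$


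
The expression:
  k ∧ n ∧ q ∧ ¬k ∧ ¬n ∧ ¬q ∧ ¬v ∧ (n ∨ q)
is never true.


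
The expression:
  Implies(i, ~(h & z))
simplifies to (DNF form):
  ~h | ~i | ~z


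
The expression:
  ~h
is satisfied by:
  {h: False}


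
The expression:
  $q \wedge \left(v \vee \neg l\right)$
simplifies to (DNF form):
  $\left(q \wedge v\right) \vee \left(q \wedge \neg l\right)$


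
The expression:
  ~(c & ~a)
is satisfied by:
  {a: True, c: False}
  {c: False, a: False}
  {c: True, a: True}


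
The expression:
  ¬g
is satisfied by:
  {g: False}


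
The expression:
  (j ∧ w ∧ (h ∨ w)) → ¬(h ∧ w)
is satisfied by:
  {w: False, h: False, j: False}
  {j: True, w: False, h: False}
  {h: True, w: False, j: False}
  {j: True, h: True, w: False}
  {w: True, j: False, h: False}
  {j: True, w: True, h: False}
  {h: True, w: True, j: False}


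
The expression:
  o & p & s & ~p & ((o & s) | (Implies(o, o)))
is never true.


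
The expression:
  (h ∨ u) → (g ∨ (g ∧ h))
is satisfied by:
  {g: True, h: False, u: False}
  {g: True, u: True, h: False}
  {g: True, h: True, u: False}
  {g: True, u: True, h: True}
  {u: False, h: False, g: False}


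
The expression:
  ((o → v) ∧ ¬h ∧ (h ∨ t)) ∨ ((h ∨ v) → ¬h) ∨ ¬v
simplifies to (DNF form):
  ¬h ∨ ¬v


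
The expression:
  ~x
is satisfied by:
  {x: False}


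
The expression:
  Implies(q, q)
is always true.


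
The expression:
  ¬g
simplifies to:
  ¬g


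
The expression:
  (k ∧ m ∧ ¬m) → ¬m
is always true.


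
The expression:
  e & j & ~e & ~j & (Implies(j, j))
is never true.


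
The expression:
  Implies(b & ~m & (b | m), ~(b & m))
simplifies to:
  True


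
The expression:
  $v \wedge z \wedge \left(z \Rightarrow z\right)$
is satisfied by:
  {z: True, v: True}


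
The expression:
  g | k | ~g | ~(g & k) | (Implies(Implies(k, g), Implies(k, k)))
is always true.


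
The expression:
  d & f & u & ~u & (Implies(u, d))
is never true.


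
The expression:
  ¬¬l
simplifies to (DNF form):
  l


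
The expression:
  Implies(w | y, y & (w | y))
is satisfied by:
  {y: True, w: False}
  {w: False, y: False}
  {w: True, y: True}


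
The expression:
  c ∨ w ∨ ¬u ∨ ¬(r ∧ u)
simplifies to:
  c ∨ w ∨ ¬r ∨ ¬u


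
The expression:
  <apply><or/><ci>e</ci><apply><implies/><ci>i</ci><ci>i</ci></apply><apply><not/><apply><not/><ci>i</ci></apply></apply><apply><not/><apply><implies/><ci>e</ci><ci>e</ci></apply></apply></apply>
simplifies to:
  <true/>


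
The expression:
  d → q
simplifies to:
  q ∨ ¬d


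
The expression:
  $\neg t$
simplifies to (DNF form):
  $\neg t$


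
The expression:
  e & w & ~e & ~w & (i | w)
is never true.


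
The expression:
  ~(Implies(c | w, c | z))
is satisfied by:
  {w: True, z: False, c: False}


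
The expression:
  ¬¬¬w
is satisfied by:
  {w: False}


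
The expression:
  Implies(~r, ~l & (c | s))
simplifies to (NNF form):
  r | (c & ~l) | (s & ~l)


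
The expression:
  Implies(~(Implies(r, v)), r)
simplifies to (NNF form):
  True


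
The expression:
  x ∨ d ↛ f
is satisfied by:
  {x: True, d: True, f: False}
  {x: True, d: False, f: False}
  {f: True, x: True, d: True}
  {f: True, x: True, d: False}
  {d: True, f: False, x: False}


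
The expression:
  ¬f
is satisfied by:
  {f: False}


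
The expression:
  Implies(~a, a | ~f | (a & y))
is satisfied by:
  {a: True, f: False}
  {f: False, a: False}
  {f: True, a: True}


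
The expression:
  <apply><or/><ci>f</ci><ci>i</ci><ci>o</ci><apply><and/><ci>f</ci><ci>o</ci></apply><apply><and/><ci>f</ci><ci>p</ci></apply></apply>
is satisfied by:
  {i: True, o: True, f: True}
  {i: True, o: True, f: False}
  {i: True, f: True, o: False}
  {i: True, f: False, o: False}
  {o: True, f: True, i: False}
  {o: True, f: False, i: False}
  {f: True, o: False, i: False}


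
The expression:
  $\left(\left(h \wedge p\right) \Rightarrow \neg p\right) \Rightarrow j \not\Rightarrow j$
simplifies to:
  $h \wedge p$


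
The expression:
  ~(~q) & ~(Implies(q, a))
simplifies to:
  q & ~a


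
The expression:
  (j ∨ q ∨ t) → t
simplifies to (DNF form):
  t ∨ (¬j ∧ ¬q)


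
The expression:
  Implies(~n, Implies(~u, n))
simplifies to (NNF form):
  n | u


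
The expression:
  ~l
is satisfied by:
  {l: False}


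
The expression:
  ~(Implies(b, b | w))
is never true.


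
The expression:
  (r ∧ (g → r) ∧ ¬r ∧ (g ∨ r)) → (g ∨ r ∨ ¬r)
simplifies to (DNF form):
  True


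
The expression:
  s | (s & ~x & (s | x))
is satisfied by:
  {s: True}


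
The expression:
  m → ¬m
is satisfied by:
  {m: False}


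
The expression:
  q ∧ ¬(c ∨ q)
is never true.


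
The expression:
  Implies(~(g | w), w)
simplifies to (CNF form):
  g | w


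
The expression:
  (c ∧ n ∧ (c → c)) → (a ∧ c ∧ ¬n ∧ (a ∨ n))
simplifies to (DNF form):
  ¬c ∨ ¬n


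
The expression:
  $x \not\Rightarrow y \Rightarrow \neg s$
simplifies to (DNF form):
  $y \vee \neg s \vee \neg x$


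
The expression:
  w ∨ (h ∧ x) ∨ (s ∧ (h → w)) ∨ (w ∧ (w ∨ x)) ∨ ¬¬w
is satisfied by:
  {w: True, x: True, s: True, h: False}
  {w: True, x: True, s: False, h: False}
  {w: True, s: True, x: False, h: False}
  {w: True, s: False, x: False, h: False}
  {h: True, w: True, x: True, s: True}
  {h: True, w: True, x: True, s: False}
  {h: True, w: True, x: False, s: True}
  {h: True, w: True, x: False, s: False}
  {x: True, s: True, w: False, h: False}
  {s: True, w: False, x: False, h: False}
  {h: True, x: True, s: True, w: False}
  {h: True, x: True, w: False, s: False}


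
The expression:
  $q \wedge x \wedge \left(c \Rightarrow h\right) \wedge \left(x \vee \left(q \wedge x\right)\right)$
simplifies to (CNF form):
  $q \wedge x \wedge \left(h \vee \neg c\right)$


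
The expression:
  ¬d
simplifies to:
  ¬d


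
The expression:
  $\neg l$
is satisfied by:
  {l: False}


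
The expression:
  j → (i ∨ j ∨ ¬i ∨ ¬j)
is always true.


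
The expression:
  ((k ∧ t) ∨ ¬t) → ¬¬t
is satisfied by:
  {t: True}


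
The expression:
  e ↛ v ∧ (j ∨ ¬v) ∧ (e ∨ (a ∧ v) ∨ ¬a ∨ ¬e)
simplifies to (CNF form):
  e ∧ ¬v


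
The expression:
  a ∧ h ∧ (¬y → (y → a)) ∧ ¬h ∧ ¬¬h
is never true.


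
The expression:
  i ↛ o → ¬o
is always true.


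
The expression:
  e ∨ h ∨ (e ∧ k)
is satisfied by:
  {e: True, h: True}
  {e: True, h: False}
  {h: True, e: False}


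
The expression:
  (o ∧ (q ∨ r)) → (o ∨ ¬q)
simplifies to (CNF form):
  True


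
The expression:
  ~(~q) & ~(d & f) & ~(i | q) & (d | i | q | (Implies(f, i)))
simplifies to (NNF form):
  False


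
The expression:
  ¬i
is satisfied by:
  {i: False}


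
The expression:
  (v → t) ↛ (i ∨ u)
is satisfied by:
  {t: True, u: False, i: False, v: False}
  {t: False, u: False, i: False, v: False}
  {t: True, v: True, u: False, i: False}


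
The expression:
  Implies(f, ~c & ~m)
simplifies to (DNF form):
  ~f | (~c & ~m)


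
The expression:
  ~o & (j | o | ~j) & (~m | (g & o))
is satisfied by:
  {o: False, m: False}


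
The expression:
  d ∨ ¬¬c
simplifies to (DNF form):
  c ∨ d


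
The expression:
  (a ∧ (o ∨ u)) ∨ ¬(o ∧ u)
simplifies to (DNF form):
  a ∨ ¬o ∨ ¬u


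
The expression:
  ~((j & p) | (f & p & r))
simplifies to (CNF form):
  (~j | ~p) & (~f | ~j | ~p) & (~f | ~p | ~r) & (~j | ~p | ~r)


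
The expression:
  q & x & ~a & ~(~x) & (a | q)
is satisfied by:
  {x: True, q: True, a: False}


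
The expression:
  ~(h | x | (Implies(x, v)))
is never true.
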